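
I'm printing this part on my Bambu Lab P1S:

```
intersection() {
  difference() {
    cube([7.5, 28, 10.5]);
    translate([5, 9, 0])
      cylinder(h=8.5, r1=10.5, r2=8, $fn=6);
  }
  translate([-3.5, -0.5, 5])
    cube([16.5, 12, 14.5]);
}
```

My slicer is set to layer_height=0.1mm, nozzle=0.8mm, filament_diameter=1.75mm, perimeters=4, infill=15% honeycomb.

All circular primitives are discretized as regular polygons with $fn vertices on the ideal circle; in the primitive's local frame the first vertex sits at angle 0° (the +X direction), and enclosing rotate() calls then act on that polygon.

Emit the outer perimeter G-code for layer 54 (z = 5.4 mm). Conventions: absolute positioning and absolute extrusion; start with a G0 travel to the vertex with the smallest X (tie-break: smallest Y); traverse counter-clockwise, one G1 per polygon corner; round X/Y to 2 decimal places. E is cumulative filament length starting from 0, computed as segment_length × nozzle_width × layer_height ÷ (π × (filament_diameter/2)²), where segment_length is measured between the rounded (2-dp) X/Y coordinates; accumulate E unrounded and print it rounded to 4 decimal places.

G0 X0.00 Y0.00 Z5.40
G1 X7.50 Y0.00 E0.2495
G1 X7.50 Y1.28 E0.2920
G1 X0.54 Y1.28 E0.5235
G1 X0.00 Y2.22 E0.5596
G1 X0.00 Y0.00 E0.6334

At z = 5.4 mm: the 7.5×28 cube contributes its full rectangle; the cone at (5, 9) contributes a regular 6-gon of circumradius 8.912 (interpolated between r1=10.5 and r2=8 at t=0.635); After the difference (first − rest): starting from the 7.5×28 cube, the cone at (5, 9) partially overlaps it — only the 115.25 mm² overlap (of its 206.34 mm²) is removed, clipping the outline — 2 connected regions; the 16.5×12 cube at (-3.5, -0.5) contributes its full rectangle; After intersecting: the 16.5×12 cube at (-3.5, -0.5) partially overlaps the result so far; clipping to the common part keeps 9.87 mm² — 1 connected region. The outline is a single polygon with 5 vertices. Extrusion per mm of travel: 0.8 × 0.1 / (π × 0.875²) = 0.033260. Accumulating E over each segment gives final E = 0.6334.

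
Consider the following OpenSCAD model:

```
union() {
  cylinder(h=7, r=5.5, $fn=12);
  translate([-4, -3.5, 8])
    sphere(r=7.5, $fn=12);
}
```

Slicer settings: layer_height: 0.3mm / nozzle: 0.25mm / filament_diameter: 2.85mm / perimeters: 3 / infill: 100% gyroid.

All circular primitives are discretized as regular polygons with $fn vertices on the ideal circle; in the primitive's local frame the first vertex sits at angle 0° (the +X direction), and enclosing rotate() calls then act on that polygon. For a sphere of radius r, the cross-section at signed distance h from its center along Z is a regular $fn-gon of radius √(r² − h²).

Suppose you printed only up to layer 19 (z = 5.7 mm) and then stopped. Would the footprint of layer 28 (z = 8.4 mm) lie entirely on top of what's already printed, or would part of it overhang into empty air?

Compare the two slices. At z = 5.7: the cylinder: section is a regular 12-gon, circumradius r=5.5 (area = (12/2)·5.500²·sin(360°/12) = 90.75 mm²); the sphere at (-4, -3.5): section is a regular 12-gon, circumradius = √(r²−h²) = √(7.5²−2.3²) = 7.139 (area = (12/2)·7.139²·sin(360°/12) = 152.88 mm²); Merging all regions: the regions partially overlap — summed areas 243.63 mm² minus the doubly-counted overlap 55.07 mm² gives 188.56 mm² — area = 188.56 mm². At z = 8.4: the cylinder is not intersected at this z (z outside [0, 7]); the sphere at (-4, -3.5): section is a regular 12-gon, circumradius = √(r²−h²) = √(7.5²−0.4²) = 7.489 (area = (12/2)·7.489²·sin(360°/12) = 168.27 mm²); Taking the union: only the r=7.5 sphere at (-4, -3.5) is present, so the union is just that shape — area = 168.27 mm². Checking containment: at z = 8.4 the cross-section extends beyond the z = 5.7 cross-section by about 11.29 mm².

part overhangs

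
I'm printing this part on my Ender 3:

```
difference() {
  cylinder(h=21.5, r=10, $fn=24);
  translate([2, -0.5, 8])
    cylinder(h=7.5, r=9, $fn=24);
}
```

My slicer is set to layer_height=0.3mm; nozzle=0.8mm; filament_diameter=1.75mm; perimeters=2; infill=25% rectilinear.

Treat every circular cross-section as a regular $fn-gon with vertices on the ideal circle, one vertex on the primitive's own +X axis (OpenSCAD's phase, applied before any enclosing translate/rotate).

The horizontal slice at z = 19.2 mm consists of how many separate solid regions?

1

At z = 19.2 mm: the r=10 cylinder gives a regular 24-gon of circumradius 10 (constant along its height); the cylinder at (2, -0.5) is absent (z outside [8, 15.5]); Subtracting the remaining from the first: none of the subtracted shapes is present at this height, so the r=10 cylinder is unchanged — 1 connected region. The result has 1 disconnected region.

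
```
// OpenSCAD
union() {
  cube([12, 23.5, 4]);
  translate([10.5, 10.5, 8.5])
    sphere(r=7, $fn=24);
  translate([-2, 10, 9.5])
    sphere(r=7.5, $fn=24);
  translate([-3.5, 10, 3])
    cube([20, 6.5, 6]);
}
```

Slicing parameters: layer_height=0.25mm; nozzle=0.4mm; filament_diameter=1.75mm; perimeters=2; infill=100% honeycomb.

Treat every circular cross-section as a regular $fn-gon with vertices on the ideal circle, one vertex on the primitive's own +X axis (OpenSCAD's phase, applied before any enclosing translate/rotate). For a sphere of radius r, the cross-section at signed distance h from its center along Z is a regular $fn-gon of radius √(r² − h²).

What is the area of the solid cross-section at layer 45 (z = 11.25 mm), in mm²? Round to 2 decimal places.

At z = 11.25 mm: the cube is absent (z outside [0, 4]); the r=7 sphere at (10.5, 10.5) contributes a regular 24-gon of circumradius √(7²−2.75²) = 6.437 (area = (24/2)·6.437²·sin(360°/24) = 128.70 mm²); the r=7.5 sphere at (-2, 10) slices to a regular 24-gon of circumradius 7.293 (√(r²−h²) with h=1.75 from center) (area = (24/2)·7.293²·sin(360°/24) = 165.19 mm²); the cube at (-3.5, 10) is absent (z outside [3, 9]); Combining (union): the regions partially overlap — summed areas 293.89 mm² minus the doubly-counted overlap 4.18 mm² gives 289.71 mm² — area = 289.71 mm². Overall, the cross-section is a single solid region. Net area = 289.71 mm².

289.71 mm²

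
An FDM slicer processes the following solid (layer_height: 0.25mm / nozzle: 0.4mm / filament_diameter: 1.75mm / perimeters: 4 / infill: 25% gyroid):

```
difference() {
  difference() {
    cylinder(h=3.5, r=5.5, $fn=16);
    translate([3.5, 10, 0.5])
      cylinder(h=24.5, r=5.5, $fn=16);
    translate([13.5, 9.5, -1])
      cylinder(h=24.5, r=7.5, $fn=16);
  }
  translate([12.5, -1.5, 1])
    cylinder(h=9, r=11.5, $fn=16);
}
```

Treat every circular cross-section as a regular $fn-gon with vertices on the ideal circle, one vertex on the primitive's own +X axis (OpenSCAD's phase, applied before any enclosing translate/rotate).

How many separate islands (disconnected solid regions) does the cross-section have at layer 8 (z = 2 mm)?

At z = 2 mm: the r=5.5 cylinder contributes a regular 16-gon of circumradius 5.5; the r=5.5 cylinder at (3.5, 10) contributes a regular 16-gon of circumradius 5.5; the cylinder at (13.5, 9.5): section is a regular 16-gon, circumradius r=7.5; After the difference (first − rest): starting from the r=5.5 cylinder, the r=5.5 cylinder at (3.5, 10) partially overlaps it — only the 0.41 mm² overlap (of its 92.61 mm²) is removed, clipping the outline; the r=7.5 cylinder at (13.5, 9.5) misses the remaining region (no effect) — 1 connected region; the r=11.5 cylinder at (12.5, -1.5) gives a regular 16-gon of circumradius 11.5 (constant along its height); After the difference (first − rest): starting from that combined region, the r=11.5 cylinder at (12.5, -1.5) partially overlaps it — only the 28.92 mm² overlap (of its 404.88 mm²) is removed, clipping the outline — 1 connected region. Overall, the cross-section is a single solid region. Island count = 1.

1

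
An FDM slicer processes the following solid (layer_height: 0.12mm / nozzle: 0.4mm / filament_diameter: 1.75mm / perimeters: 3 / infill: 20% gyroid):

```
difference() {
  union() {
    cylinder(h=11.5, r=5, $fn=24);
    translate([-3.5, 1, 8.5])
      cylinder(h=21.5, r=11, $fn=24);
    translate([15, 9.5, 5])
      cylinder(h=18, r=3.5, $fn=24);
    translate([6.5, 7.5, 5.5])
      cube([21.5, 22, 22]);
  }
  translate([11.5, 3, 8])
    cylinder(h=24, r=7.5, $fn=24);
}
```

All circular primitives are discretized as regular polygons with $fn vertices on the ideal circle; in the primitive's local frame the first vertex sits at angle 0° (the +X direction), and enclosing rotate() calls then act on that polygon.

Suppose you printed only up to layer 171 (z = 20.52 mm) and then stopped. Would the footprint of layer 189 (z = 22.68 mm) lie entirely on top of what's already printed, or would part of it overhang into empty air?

entirely on top

Compare the two slices. At z = 20.52: the cylinder is not intersected at this z (z outside [0, 11.5]); the r=11 cylinder at (-3.5, 1) gives a regular 24-gon of circumradius 11 (constant along its height) (area = (24/2)·11.000²·sin(360°/24) = 375.81 mm²); the r=3.5 cylinder at (15, 9.5) gives a regular 24-gon of circumradius 3.5 (constant along its height) (area = (24/2)·3.500²·sin(360°/24) = 38.05 mm²); the cube at (6.5, 7.5) is present — its section is the full 21.5×22 rectangle (area 473.00 mm²); Merging all regions: the regions partially overlap — summed areas 886.85 mm² minus the doubly-counted overlap 32.14 mm² gives 854.72 mm² — area = 854.72 mm²; the cylinder at (11.5, 3): section is a regular 24-gon, circumradius r=7.5 (area = (24/2)·7.500²·sin(360°/24) = 174.70 mm²); Taking the first minus the rest: starting from the result so far (854.72 mm²), the r=7.5 cylinder at (11.5, 3) partially overlaps it — only the 52.57 mm² overlap (of its 174.70 mm²) is removed, clipping the outline — area = 802.14 mm². At z = 22.68: the cylinder is absent (z outside [0, 11.5]); the r=11 cylinder at (-3.5, 1) contributes a regular 24-gon of circumradius 11 (area = (24/2)·11.000²·sin(360°/24) = 375.81 mm²); the cylinder at (15, 9.5): section is a regular 24-gon, circumradius r=3.5 (area = (24/2)·3.500²·sin(360°/24) = 38.05 mm²); the cube at (6.5, 7.5) (footprint 21.5×22) is included at this height (area 473.00 mm²); Taking the union: the regions partially overlap — summed areas 886.85 mm² minus the doubly-counted overlap 32.14 mm² gives 854.72 mm² — area = 854.72 mm²; the cylinder at (11.5, 3): section is a regular 24-gon, circumradius r=7.5 (area = (24/2)·7.500²·sin(360°/24) = 174.70 mm²); Taking the first minus the rest: starting from that combined region (854.72 mm²), the r=7.5 cylinder at (11.5, 3) partially overlaps it — only the 52.57 mm² overlap (of its 174.70 mm²) is removed, clipping the outline — area = 802.14 mm². Checking containment: the cross-section at z = 22.68 is a subset of the cross-section at z = 20.52.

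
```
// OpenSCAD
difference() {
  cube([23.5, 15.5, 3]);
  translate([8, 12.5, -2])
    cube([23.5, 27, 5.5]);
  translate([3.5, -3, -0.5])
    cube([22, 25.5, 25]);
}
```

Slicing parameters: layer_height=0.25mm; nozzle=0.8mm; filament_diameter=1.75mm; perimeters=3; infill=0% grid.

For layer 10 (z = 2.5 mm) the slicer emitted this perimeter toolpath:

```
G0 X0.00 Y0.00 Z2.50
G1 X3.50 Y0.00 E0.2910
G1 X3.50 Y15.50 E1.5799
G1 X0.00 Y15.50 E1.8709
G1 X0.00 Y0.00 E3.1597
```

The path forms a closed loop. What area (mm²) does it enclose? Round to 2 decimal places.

54.25 mm²

Apply the shoelace formula to the sequence of (X, Y) vertices; enclosed area = 54.25 mm².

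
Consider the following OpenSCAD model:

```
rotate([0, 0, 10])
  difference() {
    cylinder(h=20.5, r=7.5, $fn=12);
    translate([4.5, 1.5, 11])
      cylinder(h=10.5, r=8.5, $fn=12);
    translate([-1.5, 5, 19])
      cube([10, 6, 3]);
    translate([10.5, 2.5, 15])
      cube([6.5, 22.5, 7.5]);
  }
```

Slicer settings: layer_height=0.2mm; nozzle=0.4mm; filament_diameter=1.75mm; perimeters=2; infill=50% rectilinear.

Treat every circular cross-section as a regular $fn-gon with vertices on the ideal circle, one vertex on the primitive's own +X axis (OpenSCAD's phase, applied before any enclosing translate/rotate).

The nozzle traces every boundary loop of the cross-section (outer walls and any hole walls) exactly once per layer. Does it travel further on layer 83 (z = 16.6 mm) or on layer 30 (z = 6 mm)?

Layer 83 (z = 16.6): the r=7.5 cylinder gives a regular 12-gon of circumradius 7.5 (constant along its height) (perimeter = 2·12·7.500·sin(180°/12) = 46.59 mm); the r=8.5 cylinder at (4.5, 1.5) gives a regular 12-gon of circumradius 8.5 (constant along its height) (perimeter = 2·12·8.500·sin(180°/12) = 52.80 mm); the cube at (-1.5, 5) is not intersected at this z (z outside [19, 22]); the cube at (10.5, 2.5) is present — its section is the full 6.5×22.5 rectangle (perimeter 58.00 mm); Subtracting the remaining from the first: starting from the r=7.5 cylinder, the r=8.5 cylinder at (4.5, 1.5) partially overlaps it — only the 118.14 mm² overlap (of its 216.75 mm²) is removed, clipping the outline; the 6.5×22.5 cube at (10.5, 2.5) misses the remaining region (no effect) — boundary = 43.15 mm; (rotated 10° about Z; rotation is an isometry so areas/perimeters/island counts are preserved). So its perimeter = 43.15 mm. Layer 30 (z = 6): the r=7.5 cylinder gives a regular 12-gon of circumradius 7.5 (constant along its height) (perimeter = 2·12·7.500·sin(180°/12) = 46.59 mm); the cylinder at (4.5, 1.5) is absent (z outside [11, 21.5]); the cube at (-1.5, 5) is absent (z outside [19, 22]); the cube at (10.5, 2.5) is not intersected at this z (z outside [15, 22.5]); After the difference (first − rest): none of the subtracted shapes is present at this height, so the r=7.5 cylinder is unchanged — boundary = 46.59 mm; (whole slice rotated 10° about Z — lengths, areas and connectivity unchanged). So its perimeter = 46.59 mm. Layer 30 is larger (46.59 vs 43.15 mm).

layer 30 (z = 6 mm)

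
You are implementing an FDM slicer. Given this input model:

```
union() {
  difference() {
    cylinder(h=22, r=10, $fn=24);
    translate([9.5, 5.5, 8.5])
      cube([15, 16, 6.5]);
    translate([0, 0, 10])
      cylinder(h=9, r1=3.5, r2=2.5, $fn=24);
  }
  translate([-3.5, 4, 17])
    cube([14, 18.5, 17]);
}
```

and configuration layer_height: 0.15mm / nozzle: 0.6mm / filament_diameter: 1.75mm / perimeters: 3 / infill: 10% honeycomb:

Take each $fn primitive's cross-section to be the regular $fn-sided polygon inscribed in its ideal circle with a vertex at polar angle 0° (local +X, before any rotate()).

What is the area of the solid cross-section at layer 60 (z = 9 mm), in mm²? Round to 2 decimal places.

310.58 mm²

At z = 9 mm: the r=10 cylinder contributes a regular 24-gon of circumradius 10 (area = (24/2)·10.000²·sin(360°/24) = 310.58 mm²); the cube at (9.5, 5.5) is present — its section is the full 15×16 rectangle (area 240.00 mm²); the cone does not reach this height (z outside [10, 19]); Taking the first minus the rest: starting from the r=10 cylinder (310.58 mm²), the 15×16 cube at (9.5, 5.5) misses the remaining region (no effect) — area = 310.58 mm²; the cube at (-3.5, 4) is absent (z outside [17, 34]); Merging all regions: only the result so far is present, so the union is just that shape — area = 310.58 mm². Overall, the cross-section is a single solid region. Net area = 310.58 mm².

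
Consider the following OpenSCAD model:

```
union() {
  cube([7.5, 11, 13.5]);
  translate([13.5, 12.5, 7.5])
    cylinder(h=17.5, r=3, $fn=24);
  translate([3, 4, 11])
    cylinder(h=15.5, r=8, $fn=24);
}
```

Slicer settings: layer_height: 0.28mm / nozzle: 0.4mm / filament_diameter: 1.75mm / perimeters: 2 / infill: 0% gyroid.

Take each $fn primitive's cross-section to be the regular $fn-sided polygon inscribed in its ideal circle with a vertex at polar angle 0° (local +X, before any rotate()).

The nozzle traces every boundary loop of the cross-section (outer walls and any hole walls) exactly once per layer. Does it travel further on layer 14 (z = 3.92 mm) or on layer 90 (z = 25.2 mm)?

layer 90 (z = 25.2 mm)

Layer 14 (z = 3.92): the cube is present — its section is the full 7.5×11 rectangle (perimeter 37.00 mm); the cylinder at (13.5, 12.5) is not intersected at this z (z outside [7.5, 25]); the cylinder at (3, 4) is not intersected at this z (z outside [11, 26.5]); Taking the union: only the 7.5×11 cube is present, so the union is just that shape — boundary = 37.00 mm. So its perimeter = 37.00 mm. Layer 90 (z = 25.2): the cube is not intersected at this z (z outside [0, 13.5]); the cylinder at (13.5, 12.5) is not intersected at this z (z outside [7.5, 25]); the r=8 cylinder at (3, 4) contributes a regular 24-gon of circumradius 8 (perimeter = 2·24·8.000·sin(180°/24) = 50.12 mm); Merging all regions: only the r=8 cylinder at (3, 4) is present, so the union is just that shape — boundary = 50.12 mm. So its perimeter = 50.12 mm. Layer 90 is larger (50.12 vs 37.00 mm).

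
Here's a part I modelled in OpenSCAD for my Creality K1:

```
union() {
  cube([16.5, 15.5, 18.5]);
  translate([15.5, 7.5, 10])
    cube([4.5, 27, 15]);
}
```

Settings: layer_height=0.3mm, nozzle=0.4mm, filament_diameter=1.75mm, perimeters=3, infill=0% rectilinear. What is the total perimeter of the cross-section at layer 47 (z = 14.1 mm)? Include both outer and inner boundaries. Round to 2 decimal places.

109.00 mm

At z = 14.1 mm: the cube is present — its section is the full 16.5×15.5 rectangle (perimeter 64.00 mm); the cube at (15.5, 7.5) is present — its section is the full 4.5×27 rectangle (perimeter 63.00 mm); Merging all regions: the regions partially overlap (shared area 8.00 mm²), so the edge portions inside another operand are dropped and the merged outline is re-measured after clipping — boundary = 109.00 mm. Overall, the cross-section is a single solid region. Total boundary length (outer) = 109.00 mm.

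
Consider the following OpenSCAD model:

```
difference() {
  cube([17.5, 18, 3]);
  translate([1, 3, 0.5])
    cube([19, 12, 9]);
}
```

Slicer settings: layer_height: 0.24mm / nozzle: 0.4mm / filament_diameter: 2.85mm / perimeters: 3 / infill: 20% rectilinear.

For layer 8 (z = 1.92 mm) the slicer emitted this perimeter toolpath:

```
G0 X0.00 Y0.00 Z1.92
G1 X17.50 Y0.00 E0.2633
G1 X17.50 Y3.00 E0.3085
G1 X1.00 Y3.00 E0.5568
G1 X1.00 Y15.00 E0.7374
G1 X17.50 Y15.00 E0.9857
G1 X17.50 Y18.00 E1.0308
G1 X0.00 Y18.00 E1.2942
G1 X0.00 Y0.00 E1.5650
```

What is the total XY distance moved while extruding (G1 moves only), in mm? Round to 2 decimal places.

Sum the Euclidean lengths of each G1 segment: total = 104.00 mm.

104.00 mm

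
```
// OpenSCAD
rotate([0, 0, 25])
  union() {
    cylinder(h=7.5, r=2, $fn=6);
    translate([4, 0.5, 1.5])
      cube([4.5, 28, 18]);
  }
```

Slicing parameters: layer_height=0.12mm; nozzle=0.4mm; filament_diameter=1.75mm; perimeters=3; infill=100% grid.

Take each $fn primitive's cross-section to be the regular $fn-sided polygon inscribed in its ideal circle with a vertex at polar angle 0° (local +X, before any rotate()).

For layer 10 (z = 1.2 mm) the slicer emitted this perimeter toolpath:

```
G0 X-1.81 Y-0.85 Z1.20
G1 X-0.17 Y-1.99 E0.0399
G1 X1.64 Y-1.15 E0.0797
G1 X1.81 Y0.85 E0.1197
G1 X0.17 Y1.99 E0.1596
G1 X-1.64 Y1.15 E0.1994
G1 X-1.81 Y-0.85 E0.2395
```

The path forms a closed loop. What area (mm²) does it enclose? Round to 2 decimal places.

10.39 mm²

Apply the shoelace formula to the sequence of (X, Y) vertices; enclosed area = 10.39 mm².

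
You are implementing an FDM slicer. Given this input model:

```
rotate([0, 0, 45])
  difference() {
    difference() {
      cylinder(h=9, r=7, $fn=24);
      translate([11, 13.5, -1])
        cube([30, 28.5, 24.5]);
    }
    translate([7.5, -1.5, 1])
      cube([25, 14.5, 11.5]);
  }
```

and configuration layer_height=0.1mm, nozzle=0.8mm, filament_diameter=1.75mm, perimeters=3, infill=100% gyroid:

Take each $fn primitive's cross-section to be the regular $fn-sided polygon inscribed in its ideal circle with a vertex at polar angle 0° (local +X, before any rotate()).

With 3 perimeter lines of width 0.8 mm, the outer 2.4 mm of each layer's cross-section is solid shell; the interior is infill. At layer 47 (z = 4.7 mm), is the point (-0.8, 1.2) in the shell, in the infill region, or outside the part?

infill

At z = 4.7 mm: the cylinder: section is a regular 24-gon, circumradius r=7; the 30×28.5 cube at (11, 13.5) contributes its full rectangle; Taking the first minus the rest: starting from the r=7 cylinder, the 30×28.5 cube at (11, 13.5) misses the remaining region (no effect) — 1 connected region; the cube at (7.5, -1.5) (footprint 25×14.5) is included at this height; Subtracting the remaining from the first: starting from the result so far, the 25×14.5 cube at (7.5, -1.5) misses the remaining region (no effect) — 1 connected region; (whole slice rotated 45° about Z — lengths, areas and connectivity unchanged). Overall, the cross-section is a single solid region. Undo the 45° rotation: the query point maps to (0.283, 1.414) in the un-rotated model frame. The nearest boundary edge runs (0.00, 7.00)→(1.81, 6.76); distance from the point to it = 5.50 mm. The point is inside the cross-section and 5.50 mm from the nearest boundary — more than the 2.4 mm shell width (3 × 0.8), so it's in the infill interior.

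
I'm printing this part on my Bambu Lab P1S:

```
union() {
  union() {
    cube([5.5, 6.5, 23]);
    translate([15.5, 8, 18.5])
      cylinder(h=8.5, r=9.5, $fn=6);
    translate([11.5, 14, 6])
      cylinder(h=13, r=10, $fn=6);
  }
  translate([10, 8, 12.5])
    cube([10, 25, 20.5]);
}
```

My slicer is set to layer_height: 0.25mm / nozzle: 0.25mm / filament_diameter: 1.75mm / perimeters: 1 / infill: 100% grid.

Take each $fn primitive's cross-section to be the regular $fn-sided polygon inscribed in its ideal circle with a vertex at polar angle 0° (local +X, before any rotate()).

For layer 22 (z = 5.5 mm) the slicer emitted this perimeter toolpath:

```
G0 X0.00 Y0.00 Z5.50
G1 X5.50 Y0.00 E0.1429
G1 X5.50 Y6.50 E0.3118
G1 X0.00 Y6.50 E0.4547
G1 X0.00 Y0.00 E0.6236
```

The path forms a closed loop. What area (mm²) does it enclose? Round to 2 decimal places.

Apply the shoelace formula to the sequence of (X, Y) vertices; enclosed area = 35.75 mm².

35.75 mm²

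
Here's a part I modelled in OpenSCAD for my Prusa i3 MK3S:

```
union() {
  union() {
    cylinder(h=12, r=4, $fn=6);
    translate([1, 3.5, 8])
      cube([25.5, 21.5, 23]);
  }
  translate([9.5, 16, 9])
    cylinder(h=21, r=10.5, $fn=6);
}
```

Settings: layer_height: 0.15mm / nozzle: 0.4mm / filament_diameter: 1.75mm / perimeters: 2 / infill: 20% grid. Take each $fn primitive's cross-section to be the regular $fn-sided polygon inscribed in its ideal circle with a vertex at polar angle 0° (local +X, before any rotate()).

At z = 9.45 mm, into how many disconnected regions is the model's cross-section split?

At z = 9.45 mm: the r=4 cylinder contributes a regular 6-gon of circumradius 4; the cube at (1, 3.5) is present — its section is the full 25.5×21.5 rectangle; Combining (union): the 2 present regions are separate (no shared area or edge), so areas and boundary lengths simply add and each stays a separate island — 2 connected regions; the cylinder at (9.5, 16): section is a regular 6-gon, circumradius r=10.5; Combining (union): the regions partially overlap (shared area 278.53 mm²), so overlapping operands fuse into one piece — 2 connected regions. The result has 2 disconnected regions.

2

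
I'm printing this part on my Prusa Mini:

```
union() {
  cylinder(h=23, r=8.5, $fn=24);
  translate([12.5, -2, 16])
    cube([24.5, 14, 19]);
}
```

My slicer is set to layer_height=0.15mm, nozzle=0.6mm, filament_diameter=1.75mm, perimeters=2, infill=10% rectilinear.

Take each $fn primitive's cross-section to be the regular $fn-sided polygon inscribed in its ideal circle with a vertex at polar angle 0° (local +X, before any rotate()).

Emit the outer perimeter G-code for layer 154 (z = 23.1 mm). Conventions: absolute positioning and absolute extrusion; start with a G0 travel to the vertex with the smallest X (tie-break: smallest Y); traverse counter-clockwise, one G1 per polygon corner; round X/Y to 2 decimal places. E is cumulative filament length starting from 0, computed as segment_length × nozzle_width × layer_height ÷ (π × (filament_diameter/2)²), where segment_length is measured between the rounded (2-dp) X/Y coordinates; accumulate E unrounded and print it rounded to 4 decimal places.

At z = 23.1 mm: the cylinder does not reach this height (z outside [0, 23]); the cube at (12.5, -2) is present — its section is the full 24.5×14 rectangle; Merging all regions: only the 24.5×14 cube at (12.5, -2) is present, so the union is just that shape — 1 connected region. The outline is a single polygon with 4 vertices. Extrusion per mm of travel: 0.6 × 0.15 / (π × 0.875²) = 0.037418. Accumulating E over each segment gives final E = 2.8812.

G0 X12.50 Y-2.00 Z23.10
G1 X37.00 Y-2.00 E0.9167
G1 X37.00 Y12.00 E1.4406
G1 X12.50 Y12.00 E2.3573
G1 X12.50 Y-2.00 E2.8812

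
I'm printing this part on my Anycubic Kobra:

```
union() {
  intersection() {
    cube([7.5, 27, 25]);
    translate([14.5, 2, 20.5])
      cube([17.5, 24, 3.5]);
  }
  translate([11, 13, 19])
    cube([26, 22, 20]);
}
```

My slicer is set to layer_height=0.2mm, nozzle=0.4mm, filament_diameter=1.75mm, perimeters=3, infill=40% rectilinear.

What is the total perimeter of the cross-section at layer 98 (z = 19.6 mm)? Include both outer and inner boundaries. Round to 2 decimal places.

96.00 mm

At z = 19.6 mm: the cube (footprint 7.5×27) is included at this height (perimeter 69.00 mm); the cube at (14.5, 2) does not reach this height (z outside [20.5, 24]); After intersecting: at least one operand is absent at this height, so nothing remains; the cube at (11, 13) is present — its section is the full 26×22 rectangle (perimeter 96.00 mm); Merging all regions: only the 26×22 cube at (11, 13) is present, so the union is just that shape — boundary = 96.00 mm. Overall, the cross-section is a single solid region. Total boundary length (outer) = 96.00 mm.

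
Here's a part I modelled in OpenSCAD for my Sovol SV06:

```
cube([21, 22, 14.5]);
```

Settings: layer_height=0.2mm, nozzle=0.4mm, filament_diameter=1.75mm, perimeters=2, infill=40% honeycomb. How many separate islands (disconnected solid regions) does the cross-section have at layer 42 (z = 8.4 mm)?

1

At z = 8.4 mm: the cube (footprint 21×22) is included at this height. Overall, the cross-section is a single solid region. Island count = 1.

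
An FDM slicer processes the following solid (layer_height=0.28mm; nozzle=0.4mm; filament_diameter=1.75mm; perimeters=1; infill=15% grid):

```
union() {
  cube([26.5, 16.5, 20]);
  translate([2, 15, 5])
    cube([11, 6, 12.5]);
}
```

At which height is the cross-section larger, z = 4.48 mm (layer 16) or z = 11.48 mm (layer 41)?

Layer 16 (z = 4.48): the cube is present — its section is the full 26.5×16.5 rectangle (area 437.25 mm²); the cube at (2, 15) is absent (z outside [5, 17.5]); Taking the union: only the 26.5×16.5 cube is present, so the union is just that shape — area = 437.25 mm². So its area = 437.25 mm². Layer 41 (z = 11.48): the cube is present — its section is the full 26.5×16.5 rectangle (area 437.25 mm²); the 11×6 cube at (2, 15) contributes its full rectangle (area 66.00 mm²); Taking the union: the regions partially overlap — summed areas 503.25 mm² minus the doubly-counted overlap 16.50 mm² gives 486.75 mm² — area = 486.75 mm². So its area = 486.75 mm². Layer 41 is larger (486.75 vs 437.25 mm²).

layer 41 (z = 11.48 mm)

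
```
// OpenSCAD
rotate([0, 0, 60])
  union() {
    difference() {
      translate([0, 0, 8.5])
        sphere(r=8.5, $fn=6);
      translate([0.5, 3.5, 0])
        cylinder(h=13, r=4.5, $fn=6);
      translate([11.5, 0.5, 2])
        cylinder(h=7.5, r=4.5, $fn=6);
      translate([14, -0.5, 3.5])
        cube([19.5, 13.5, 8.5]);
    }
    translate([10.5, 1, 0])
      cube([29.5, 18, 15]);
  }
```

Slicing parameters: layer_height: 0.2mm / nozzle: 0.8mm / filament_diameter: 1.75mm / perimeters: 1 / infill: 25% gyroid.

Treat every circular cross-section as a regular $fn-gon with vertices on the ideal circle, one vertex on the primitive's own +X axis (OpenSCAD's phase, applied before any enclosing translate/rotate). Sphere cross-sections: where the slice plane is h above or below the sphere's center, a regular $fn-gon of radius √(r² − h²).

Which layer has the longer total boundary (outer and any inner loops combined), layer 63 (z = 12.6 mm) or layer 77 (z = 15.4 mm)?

layer 63 (z = 12.6 mm)

Layer 63 (z = 12.6): the r=8.5 sphere slices to a regular 6-gon of circumradius 7.446 (√(r²−h²) with h=4.1 from center) (perimeter = 2·6·7.446·sin(180°/6) = 44.67 mm); the r=4.5 cylinder at (0.5, 3.5) contributes a regular 6-gon of circumradius 4.5 (perimeter = 2·6·4.500·sin(180°/6) = 27.00 mm); the cylinder at (11.5, 0.5) is absent (z outside [2, 9.5]); the cube at (14, -0.5) does not reach this height (z outside [3.5, 12]); Taking the first minus the rest: starting from the r=8.5 sphere, the r=4.5 cylinder at (0.5, 3.5) partially overlaps it — only the 47.82 mm² overlap (of its 52.61 mm²) is removed, clipping the outline — boundary = 59.39 mm; the cube at (10.5, 1) (footprint 29.5×18) is included at this height (perimeter 95.00 mm); Taking the union: the 2 present regions are separate (no shared area or edge), so areas and boundary lengths simply add and each stays a separate island — boundary = 154.39 mm; (rotated 60° about Z; rotation is an isometry so areas/perimeters/island counts are preserved). So its perimeter = 154.39 mm. Layer 77 (z = 15.4): the r=8.5 sphere contributes a regular 6-gon of circumradius √(8.5²−6.9²) = 4.964 (perimeter = 2·6·4.964·sin(180°/6) = 29.78 mm); the cylinder at (0.5, 3.5) is absent (z outside [0, 13]); the cylinder at (11.5, 0.5) does not reach this height (z outside [2, 9.5]); the cube at (14, -0.5) is absent (z outside [3.5, 12]); Subtracting the remaining from the first: none of the subtracted shapes is present at this height, so the r=8.5 sphere is unchanged — boundary = 29.78 mm; the cube at (10.5, 1) is not intersected at this z (z outside [0, 15]); Merging all regions: only that combined region is present, so the union is just that shape — boundary = 29.78 mm; (rotated 60° about Z; rotation is an isometry so areas/perimeters/island counts are preserved). So its perimeter = 29.78 mm. Layer 63 is larger (154.39 vs 29.78 mm).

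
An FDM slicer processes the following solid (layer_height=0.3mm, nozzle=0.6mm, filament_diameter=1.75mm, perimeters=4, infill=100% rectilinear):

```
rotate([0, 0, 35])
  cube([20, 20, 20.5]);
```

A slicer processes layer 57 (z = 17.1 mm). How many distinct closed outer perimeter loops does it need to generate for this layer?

1

At z = 17.1 mm: the cube (footprint 20×20) is included at this height; (whole slice rotated 35° about Z — lengths, areas and connectivity unchanged). The result has 1 disconnected region.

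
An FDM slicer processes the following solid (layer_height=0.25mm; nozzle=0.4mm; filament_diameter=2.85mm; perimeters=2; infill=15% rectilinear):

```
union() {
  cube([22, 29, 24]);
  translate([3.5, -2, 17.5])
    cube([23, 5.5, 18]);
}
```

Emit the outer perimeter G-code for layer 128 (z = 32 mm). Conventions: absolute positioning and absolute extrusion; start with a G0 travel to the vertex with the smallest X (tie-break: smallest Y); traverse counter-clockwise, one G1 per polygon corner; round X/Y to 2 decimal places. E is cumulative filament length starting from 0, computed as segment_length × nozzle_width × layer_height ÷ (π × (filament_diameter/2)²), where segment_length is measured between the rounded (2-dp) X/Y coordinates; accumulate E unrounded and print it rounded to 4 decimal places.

G0 X3.50 Y-2.00 Z32.00
G1 X26.50 Y-2.00 E0.3605
G1 X26.50 Y3.50 E0.4468
G1 X3.50 Y3.50 E0.8073
G1 X3.50 Y-2.00 E0.8935

At z = 32 mm: the cube does not reach this height (z outside [0, 24]); the cube at (3.5, -2) (footprint 23×5.5) is included at this height; Merging all regions: only the 23×5.5 cube at (3.5, -2) is present, so the union is just that shape — 1 connected region. The outline is a single polygon with 4 vertices. Extrusion per mm of travel: 0.4 × 0.25 / (π × 1.425²) = 0.015675. Accumulating E over each segment gives final E = 0.8935.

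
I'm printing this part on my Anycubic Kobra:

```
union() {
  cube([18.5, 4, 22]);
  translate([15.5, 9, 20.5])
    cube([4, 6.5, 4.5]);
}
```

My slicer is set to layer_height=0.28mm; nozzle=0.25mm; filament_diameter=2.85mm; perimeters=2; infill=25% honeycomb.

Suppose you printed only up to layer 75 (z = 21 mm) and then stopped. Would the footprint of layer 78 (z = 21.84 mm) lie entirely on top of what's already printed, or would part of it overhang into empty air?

entirely on top

Compare the two slices. At z = 21: the cube (footprint 18.5×4) is included at this height (area 74.00 mm²); the 4×6.5 cube at (15.5, 9) contributes its full rectangle (area 26.00 mm²); Merging all regions: the 2 present regions are separate (no shared area or edge), so areas and boundary lengths simply add and each stays a separate island — area = 100.00 mm². At z = 21.84: the 18.5×4 cube contributes its full rectangle (area 74.00 mm²); the cube at (15.5, 9) (footprint 4×6.5) is included at this height (area 26.00 mm²); Taking the union: the 2 present regions are separate (no shared area or edge), so areas and boundary lengths simply add and each stays a separate island — area = 100.00 mm². Checking containment: the cross-section at z = 21.84 is a subset of the cross-section at z = 21.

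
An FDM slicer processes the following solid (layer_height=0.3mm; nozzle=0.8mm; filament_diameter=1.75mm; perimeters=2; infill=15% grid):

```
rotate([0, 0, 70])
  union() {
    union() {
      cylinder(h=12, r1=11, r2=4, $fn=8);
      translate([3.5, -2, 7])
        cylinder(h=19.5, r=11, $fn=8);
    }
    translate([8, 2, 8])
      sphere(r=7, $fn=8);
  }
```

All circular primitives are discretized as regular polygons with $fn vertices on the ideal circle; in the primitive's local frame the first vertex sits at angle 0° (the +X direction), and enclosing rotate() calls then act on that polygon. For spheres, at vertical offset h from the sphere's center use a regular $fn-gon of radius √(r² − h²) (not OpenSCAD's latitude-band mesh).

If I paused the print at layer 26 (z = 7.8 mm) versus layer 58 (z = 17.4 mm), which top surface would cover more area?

Layer 26 (z = 7.8): the cone (r1=11→r2=4) has section circumradius 6.450 here — a regular 8-gon (area = (8/2)·6.450²·sin(360°/8) = 117.67 mm²); the cylinder at (3.5, -2): section is a regular 8-gon, circumradius r=11 (area = (8/2)·11.000²·sin(360°/8) = 342.24 mm²); Taking the union: the cone lies entirely inside the r=11 cylinder at (3.5, -2), so the union is just the r=11 cylinder at (3.5, -2) — area = 342.24 mm²; the r=7 sphere at (8, 2) slices to a regular 8-gon of circumradius 6.997 (√(r²−h²) with h=0.2 from center) (area = (8/2)·6.997²·sin(360°/8) = 138.48 mm²); Taking the union: the regions partially overlap — summed areas 480.72 mm² minus the doubly-counted overlap 116.54 mm² gives 364.18 mm² — area = 364.18 mm²; (rotated 70° about Z; rotation is an isometry so areas/perimeters/island counts are preserved). So its area = 364.18 mm². Layer 58 (z = 17.4): the cone does not reach this height (z outside [0, 12]); the cylinder at (3.5, -2): section is a regular 8-gon, circumradius r=11 (area = (8/2)·11.000²·sin(360°/8) = 342.24 mm²); Taking the union: only the r=11 cylinder at (3.5, -2) is present, so the union is just that shape — area = 342.24 mm²; the sphere at (8, 2) is not intersected at this z (|z−center|=9.400 > r=7); Combining (union): only that combined region is present, so the union is just that shape — area = 342.24 mm²; (rotated 70° about Z; rotation is an isometry so areas/perimeters/island counts are preserved). So its area = 342.24 mm². Layer 26 is larger (364.18 vs 342.24 mm²).

layer 26 (z = 7.8 mm)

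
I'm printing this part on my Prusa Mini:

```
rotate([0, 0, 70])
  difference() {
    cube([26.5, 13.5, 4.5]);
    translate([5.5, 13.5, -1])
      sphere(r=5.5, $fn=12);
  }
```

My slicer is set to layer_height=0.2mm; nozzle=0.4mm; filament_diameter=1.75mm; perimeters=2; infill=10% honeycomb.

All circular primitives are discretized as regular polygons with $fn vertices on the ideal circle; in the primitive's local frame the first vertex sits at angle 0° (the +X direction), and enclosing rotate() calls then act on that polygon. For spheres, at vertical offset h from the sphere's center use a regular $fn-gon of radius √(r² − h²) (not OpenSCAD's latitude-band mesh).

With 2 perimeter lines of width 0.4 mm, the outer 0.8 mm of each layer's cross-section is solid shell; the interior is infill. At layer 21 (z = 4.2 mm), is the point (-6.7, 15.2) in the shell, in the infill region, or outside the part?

At z = 4.2 mm: the 26.5×13.5 cube contributes its full rectangle; the r=5.5 sphere at (5.5, 13.5) contributes a regular 12-gon of circumradius √(5.5²−5.2²) = 1.792; Taking the first minus the rest: starting from the 26.5×13.5 cube, the r=5.5 sphere at (5.5, 13.5) partially overlaps it — only the 4.81 mm² overlap (of its 9.63 mm²) is removed, clipping the outline — 1 connected region; (rotated 70° about Z; rotation is an isometry so areas/perimeters/island counts are preserved). Overall, the cross-section is a single solid region. Undo the 70° rotation: the query point maps to (11.992, 11.495) in the un-rotated model frame. The nearest boundary edge runs (7.29, 13.50)→(26.50, 13.50); distance from the point to it = 2.01 mm. The point is inside the cross-section and 2.01 mm from the nearest boundary — more than the 0.8 mm shell width (2 × 0.4), so it's in the infill interior.

infill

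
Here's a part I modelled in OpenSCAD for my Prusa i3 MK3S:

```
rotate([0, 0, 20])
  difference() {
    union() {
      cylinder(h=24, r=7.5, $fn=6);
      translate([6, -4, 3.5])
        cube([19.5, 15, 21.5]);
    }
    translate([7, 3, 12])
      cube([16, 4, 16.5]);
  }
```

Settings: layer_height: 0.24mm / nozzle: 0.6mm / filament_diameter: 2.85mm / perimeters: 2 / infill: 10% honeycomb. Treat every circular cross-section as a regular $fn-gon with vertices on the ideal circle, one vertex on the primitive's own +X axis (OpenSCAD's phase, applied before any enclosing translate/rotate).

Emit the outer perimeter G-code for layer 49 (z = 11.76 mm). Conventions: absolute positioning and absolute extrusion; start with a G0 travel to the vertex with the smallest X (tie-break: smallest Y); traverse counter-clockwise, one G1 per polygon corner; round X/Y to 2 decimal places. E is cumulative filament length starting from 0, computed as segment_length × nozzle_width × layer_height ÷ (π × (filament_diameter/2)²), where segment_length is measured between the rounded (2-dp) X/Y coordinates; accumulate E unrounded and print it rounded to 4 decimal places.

G0 X-7.05 Y-2.57 Z11.76
G1 X-1.30 Y-7.39 E0.1694
G1 X5.75 Y-4.82 E0.3387
G1 X6.53 Y-0.39 E0.4403
G1 X7.01 Y-1.71 E0.4720
G1 X25.33 Y4.96 E0.9121
G1 X20.20 Y19.06 E1.2508
G1 X1.88 Y12.39 E1.6908
G1 X4.75 Y4.49 E1.8806
G1 X1.30 Y7.39 E1.9823
G1 X-5.75 Y4.82 E2.1517
G1 X-7.05 Y-2.57 E2.3211

At z = 11.76 mm: the r=7.5 cylinder gives a regular 6-gon of circumradius 7.5 (constant along its height); the 19.5×15 cube at (6, -4) contributes its full rectangle; Taking the union: the regions partially overlap (shared area 3.90 mm²), so overlapping operands fuse into one piece — 1 connected region; the cube at (7, 3) is not intersected at this z (z outside [12, 28.5]); After the difference (first − rest): none of the subtracted shapes is present at this height, so that combined region is unchanged — 1 connected region; (rotated 20° about Z; rotation is an isometry so areas/perimeters/island counts are preserved). The outline is a single polygon with 11 vertices. Extrusion per mm of travel: 0.6 × 0.24 / (π × 1.425²) = 0.022573. Accumulating E over each segment gives final E = 2.3211.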